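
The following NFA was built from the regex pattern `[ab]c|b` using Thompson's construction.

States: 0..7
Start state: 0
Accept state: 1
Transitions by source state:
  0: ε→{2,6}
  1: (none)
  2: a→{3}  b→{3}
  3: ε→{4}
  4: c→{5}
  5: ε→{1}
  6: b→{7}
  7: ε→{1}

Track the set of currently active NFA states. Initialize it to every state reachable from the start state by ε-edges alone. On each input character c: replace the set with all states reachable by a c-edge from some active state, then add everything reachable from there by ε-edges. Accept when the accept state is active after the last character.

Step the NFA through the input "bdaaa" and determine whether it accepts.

S₀ = ε-closure({0}) = {0,2,6}
'b' @ 1: {1,3,4,7}  (accept∈set)
'd' @ 2: {}  — state set empty
rest 'aaa' ignored (set empty)
end set {} — state 1 not in

Answer: REJECT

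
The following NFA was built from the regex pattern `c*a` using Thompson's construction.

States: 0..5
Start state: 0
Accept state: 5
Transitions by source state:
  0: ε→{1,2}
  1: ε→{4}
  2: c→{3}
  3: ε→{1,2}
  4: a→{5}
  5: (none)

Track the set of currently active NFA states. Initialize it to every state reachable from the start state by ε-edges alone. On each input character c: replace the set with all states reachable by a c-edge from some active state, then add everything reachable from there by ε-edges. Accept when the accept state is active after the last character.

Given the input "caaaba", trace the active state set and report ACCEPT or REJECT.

Answer: REJECT

Steps:
S₀ = ε-closure({0}) = {0,1,2,4}
'c' @ 1: {1,2,3,4}
'a' @ 2: {5}  [accepting]
'a' @ 3: {}  — no active states
rest 'aba' ignored (set empty)
after full input: {}  (accept=5 not in)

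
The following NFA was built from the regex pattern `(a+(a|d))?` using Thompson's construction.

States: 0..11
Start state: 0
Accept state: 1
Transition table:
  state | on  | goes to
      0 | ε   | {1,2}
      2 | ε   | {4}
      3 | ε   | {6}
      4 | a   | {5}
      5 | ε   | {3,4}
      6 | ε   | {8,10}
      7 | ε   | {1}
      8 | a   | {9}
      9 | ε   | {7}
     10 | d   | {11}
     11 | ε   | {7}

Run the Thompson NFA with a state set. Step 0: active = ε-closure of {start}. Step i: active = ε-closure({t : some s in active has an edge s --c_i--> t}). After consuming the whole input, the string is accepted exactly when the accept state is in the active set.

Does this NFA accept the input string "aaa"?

initial (ε-close {0}): {0,1,2,4}
'a' @ 1: {3,4,5,6,8,10}
'a' @ 2: {1,3,4,5,6,7,8,9,10}  (accept∈set)
'a' @ 3: {1,3,4,5,6,7,8,9,10}  (accept∈set)
final: {1,3,4,5,6,7,8,9,10}; accept 1 in set

Answer: ACCEPT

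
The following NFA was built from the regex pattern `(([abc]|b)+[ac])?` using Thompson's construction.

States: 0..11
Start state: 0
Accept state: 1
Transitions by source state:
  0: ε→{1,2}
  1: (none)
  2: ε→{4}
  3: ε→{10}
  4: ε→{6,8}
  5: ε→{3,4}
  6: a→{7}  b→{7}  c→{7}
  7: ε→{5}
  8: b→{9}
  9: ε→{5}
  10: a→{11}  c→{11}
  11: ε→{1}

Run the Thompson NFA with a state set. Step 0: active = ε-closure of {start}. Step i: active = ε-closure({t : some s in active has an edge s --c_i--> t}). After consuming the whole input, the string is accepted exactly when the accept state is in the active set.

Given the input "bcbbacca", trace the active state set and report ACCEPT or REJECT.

S₀ = ε-closure({0}) = {0,1,2,4,6,8}
'b' @ 1: {3,4,5,6,7,8,9,10}
'c' @ 2: {1,3,4,5,6,7,8,10,11}  (accept∈set)
'b' @ 3: {3,4,5,6,7,8,9,10}
'b' @ 4: {3,4,5,6,7,8,9,10}
'a' @ 5: {1,3,4,5,6,7,8,10,11}  (accept∈set)
'c' @ 6: {1,3,4,5,6,7,8,10,11}  (accept∈set)
'c' @ 7: {1,3,4,5,6,7,8,10,11}  (accept∈set)
'a' @ 8: {1,3,4,5,6,7,8,10,11}  (accept∈set)
end set {1,3,4,5,6,7,8,10,11} — state 1 in

Answer: ACCEPT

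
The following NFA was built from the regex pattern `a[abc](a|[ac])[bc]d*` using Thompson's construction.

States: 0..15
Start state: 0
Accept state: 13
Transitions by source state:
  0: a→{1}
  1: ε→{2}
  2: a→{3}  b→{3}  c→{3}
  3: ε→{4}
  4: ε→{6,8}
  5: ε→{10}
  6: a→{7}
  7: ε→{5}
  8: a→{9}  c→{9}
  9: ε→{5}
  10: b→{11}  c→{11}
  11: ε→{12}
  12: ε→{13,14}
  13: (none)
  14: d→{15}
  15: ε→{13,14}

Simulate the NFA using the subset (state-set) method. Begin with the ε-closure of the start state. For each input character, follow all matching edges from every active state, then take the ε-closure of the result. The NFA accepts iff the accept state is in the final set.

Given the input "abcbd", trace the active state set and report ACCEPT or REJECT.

Answer: ACCEPT

Trace:
S₀ = ε-closure({0}) = {0}
'a' @ 1: {1,2}
'b' @ 2: {3,4,6,8}
'c' @ 3: {5,9,10}
'b' @ 4: {11,12,13,14}  [accepting]
'd' @ 5: {13,14,15}  [accepting]
end set {13,14,15} — state 13 in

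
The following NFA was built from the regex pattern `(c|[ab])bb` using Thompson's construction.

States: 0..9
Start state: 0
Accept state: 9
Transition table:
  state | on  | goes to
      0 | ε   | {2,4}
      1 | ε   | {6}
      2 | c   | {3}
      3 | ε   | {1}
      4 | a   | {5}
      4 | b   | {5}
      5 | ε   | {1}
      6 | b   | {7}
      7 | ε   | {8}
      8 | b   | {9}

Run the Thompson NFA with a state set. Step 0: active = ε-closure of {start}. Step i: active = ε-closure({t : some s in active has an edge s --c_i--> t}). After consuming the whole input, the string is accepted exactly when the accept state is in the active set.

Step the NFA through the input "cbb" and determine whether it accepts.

initial (ε-close {0}): {0,2,4}
'c' @ 1: {1,3,6}
'b' @ 2: {7,8}
'b' @ 3: {9}  [accepting]
end set {9} — state 9 in

Answer: ACCEPT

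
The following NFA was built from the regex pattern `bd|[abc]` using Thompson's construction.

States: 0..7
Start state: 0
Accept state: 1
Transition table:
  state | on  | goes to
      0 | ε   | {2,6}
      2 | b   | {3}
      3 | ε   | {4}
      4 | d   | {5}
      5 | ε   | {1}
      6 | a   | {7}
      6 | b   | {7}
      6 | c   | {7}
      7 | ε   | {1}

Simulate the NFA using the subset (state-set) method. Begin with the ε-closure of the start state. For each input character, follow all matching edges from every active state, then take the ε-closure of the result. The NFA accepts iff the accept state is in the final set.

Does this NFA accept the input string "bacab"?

S₀ = ε-closure({0}) = {0,2,6}
'b' @ 1: {1,3,4,7}  ✓accept
'a' @ 2: {}  — no active states
rest 'cab' ignored (set empty)
after full input: {}  (accept=1 not in)

Answer: REJECT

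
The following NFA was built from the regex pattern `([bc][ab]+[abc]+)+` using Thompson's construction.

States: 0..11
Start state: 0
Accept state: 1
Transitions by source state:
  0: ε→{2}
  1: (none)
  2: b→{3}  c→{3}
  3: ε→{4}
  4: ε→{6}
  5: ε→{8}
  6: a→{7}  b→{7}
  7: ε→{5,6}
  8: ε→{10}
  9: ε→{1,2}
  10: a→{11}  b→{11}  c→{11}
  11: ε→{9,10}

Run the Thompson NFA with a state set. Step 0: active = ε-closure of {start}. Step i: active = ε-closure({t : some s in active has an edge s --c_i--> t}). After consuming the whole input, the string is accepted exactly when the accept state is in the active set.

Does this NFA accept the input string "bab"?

Answer: ACCEPT

Steps:
start: ε-closure({0}) = {0,2}
'b' @ 1: {3,4,6}
'a' @ 2: {5,6,7,8,10}
'b' @ 3: {1,2,5,6,7,8,9,10,11}  (accept∈set)
end set {1,2,5,6,7,8,9,10,11} — state 1 in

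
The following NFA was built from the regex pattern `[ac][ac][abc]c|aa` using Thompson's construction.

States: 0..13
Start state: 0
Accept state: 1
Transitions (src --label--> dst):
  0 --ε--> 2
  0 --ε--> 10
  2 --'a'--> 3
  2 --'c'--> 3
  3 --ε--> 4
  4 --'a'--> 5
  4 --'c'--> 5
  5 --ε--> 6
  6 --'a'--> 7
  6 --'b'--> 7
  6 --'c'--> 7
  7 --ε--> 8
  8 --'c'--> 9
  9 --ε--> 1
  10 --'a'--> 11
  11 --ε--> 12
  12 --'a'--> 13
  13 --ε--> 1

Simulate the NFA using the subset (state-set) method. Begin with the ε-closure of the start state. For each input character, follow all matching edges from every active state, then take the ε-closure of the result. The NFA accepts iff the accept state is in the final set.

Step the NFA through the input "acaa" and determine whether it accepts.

Answer: REJECT

Steps:
S₀ = ε-closure({0}) = {0,2,10}
'a' @ 1: {3,4,11,12}
'c' @ 2: {5,6}
'a' @ 3: {7,8}
'a' @ 4: {}  — dead — no transitions
end set {} — state 1 not in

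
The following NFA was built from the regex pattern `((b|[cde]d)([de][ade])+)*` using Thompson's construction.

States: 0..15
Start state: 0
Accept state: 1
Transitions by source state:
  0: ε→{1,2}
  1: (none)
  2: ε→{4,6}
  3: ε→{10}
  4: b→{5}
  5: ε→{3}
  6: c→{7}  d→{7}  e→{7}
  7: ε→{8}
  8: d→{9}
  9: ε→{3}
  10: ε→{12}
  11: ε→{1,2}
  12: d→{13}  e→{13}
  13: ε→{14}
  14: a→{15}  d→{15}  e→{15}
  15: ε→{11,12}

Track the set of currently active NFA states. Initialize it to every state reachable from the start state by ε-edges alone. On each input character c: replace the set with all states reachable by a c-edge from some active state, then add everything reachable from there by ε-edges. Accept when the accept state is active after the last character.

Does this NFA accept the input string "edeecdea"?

Answer: ACCEPT

Trace:
S₀ = ε-closure({0}) = {0,1,2,4,6}
'e' @ 1: {7,8}
'd' @ 2: {3,9,10,12}
'e' @ 3: {13,14}
'e' @ 4: {1,2,4,6,11,12,15}  (accept∈set)
'c' @ 5: {7,8}
'd' @ 6: {3,9,10,12}
'e' @ 7: {13,14}
'a' @ 8: {1,2,4,6,11,12,15}  (accept∈set)
end set {1,2,4,6,11,12,15} — state 1 in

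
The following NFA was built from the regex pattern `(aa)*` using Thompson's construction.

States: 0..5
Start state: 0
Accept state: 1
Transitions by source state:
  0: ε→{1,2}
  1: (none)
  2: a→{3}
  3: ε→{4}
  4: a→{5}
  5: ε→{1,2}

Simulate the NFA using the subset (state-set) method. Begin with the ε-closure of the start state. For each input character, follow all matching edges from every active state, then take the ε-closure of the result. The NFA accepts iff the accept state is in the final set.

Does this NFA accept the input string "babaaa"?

initial (ε-close {0}): {0,1,2}
'b' @ 1: {}  — state set empty
rest 'abaaa' ignored (set empty)
final: {}; accept 1 not in set

Answer: REJECT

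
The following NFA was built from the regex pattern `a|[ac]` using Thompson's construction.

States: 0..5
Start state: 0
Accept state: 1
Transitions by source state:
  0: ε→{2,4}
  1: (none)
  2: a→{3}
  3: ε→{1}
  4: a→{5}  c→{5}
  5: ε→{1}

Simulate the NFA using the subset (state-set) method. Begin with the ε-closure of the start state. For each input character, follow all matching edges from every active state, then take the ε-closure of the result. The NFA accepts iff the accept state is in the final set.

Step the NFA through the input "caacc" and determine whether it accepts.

Answer: REJECT

Derivation:
S₀ = ε-closure({0}) = {0,2,4}
'c' @ 1: {1,5}  (accept∈set)
'a' @ 2: {}  — dead — no transitions
rest 'acc' ignored (set empty)
end set {} — state 1 not in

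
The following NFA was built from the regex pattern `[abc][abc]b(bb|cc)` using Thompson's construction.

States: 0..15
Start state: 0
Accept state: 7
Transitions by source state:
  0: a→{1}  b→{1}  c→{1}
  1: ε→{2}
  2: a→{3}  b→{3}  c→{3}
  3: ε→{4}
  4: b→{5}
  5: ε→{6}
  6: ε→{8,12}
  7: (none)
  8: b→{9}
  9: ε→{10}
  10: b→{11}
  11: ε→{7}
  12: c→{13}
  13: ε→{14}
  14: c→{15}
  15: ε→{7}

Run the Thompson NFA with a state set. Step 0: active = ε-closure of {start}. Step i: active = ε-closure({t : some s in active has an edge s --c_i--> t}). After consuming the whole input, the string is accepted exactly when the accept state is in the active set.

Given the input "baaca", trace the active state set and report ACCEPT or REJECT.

start: ε-closure({0}) = {0}
'b' @ 1: {1,2}
'a' @ 2: {3,4}
'a' @ 3: {}  — no active states
rest 'ca' ignored (set empty)
after full input: {}  (accept=7 not in)

Answer: REJECT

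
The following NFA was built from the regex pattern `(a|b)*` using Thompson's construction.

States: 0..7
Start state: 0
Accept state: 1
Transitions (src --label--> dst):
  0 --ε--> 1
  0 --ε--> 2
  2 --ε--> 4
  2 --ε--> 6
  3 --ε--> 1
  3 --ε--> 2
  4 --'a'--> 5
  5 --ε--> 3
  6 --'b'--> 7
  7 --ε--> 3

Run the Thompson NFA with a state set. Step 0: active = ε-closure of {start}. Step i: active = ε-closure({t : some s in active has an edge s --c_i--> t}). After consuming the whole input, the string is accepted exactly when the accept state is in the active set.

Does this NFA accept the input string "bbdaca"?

Answer: REJECT

Trace:
initial (ε-close {0}): {0,1,2,4,6}
'b' @ 1: {1,2,3,4,6,7}  (accept∈set)
'b' @ 2: {1,2,3,4,6,7}  (accept∈set)
'd' @ 3: {}  — dead — no transitions
rest 'aca' ignored (set empty)
after full input: {}  (accept=1 not in)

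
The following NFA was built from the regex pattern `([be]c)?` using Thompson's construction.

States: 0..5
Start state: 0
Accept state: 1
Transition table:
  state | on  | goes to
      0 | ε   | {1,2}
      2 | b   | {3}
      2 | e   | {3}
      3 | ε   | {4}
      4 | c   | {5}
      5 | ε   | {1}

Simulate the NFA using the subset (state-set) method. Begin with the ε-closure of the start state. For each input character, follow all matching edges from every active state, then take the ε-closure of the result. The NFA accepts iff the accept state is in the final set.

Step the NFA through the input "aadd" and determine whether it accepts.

initial (ε-close {0}): {0,1,2}
'a' @ 1: {}  — dead — no transitions
rest 'add' ignored (set empty)
after full input: {}  (accept=1 not in)

Answer: REJECT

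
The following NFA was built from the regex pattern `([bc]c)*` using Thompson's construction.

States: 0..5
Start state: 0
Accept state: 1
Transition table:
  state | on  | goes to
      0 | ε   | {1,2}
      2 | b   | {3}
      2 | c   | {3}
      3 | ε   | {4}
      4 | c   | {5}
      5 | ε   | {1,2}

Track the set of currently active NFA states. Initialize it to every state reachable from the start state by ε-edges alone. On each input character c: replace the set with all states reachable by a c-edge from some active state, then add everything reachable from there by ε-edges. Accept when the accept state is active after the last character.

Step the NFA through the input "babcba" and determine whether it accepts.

Answer: REJECT

Steps:
start: ε-closure({0}) = {0,1,2}
'b' @ 1: {3,4}
'a' @ 2: {}  — dead — no transitions
rest 'bcba' ignored (set empty)
final: {}; accept 1 not in set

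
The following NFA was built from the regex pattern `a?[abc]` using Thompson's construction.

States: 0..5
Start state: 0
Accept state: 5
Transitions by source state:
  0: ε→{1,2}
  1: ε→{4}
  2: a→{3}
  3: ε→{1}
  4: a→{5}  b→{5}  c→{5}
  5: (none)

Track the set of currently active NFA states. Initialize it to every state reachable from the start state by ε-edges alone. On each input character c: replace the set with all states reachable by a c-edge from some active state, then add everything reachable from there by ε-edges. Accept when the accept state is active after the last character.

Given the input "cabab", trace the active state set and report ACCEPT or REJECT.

start: ε-closure({0}) = {0,1,2,4}
'c' @ 1: {5}  (accept∈set)
'a' @ 2: {}  — no active states
rest 'bab' ignored (set empty)
end set {} — state 5 not in

Answer: REJECT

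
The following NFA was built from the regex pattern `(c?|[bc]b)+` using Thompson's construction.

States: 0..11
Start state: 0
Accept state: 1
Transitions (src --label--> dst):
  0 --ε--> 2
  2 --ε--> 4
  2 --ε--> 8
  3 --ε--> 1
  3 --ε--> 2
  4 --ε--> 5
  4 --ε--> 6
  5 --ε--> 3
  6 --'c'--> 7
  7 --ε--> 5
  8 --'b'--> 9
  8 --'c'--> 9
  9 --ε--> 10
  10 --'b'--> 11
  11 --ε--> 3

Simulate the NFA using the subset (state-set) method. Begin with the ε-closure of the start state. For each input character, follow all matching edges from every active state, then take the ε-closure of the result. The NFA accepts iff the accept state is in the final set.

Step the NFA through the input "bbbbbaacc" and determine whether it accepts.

Answer: REJECT

Steps:
initial (ε-close {0}): {0,1,2,3,4,5,6,8}
'b' @ 1: {9,10}
'b' @ 2: {1,2,3,4,5,6,8,11}  [accepting]
'b' @ 3: {9,10}
'b' @ 4: {1,2,3,4,5,6,8,11}  [accepting]
'b' @ 5: {9,10}
'a' @ 6: {}  — state set empty
rest 'acc' ignored (set empty)
end set {} — state 1 not in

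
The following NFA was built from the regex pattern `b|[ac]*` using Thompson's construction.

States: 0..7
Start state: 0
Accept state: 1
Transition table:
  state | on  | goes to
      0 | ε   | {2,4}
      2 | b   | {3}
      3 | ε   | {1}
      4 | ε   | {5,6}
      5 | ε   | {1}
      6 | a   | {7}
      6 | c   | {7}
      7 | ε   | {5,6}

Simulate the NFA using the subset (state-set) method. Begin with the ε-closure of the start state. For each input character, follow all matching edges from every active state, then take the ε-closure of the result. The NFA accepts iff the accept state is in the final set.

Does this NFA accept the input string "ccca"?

initial (ε-close {0}): {0,1,2,4,5,6}
'c' @ 1: {1,5,6,7}  (accept∈set)
'c' @ 2: {1,5,6,7}  (accept∈set)
'c' @ 3: {1,5,6,7}  (accept∈set)
'a' @ 4: {1,5,6,7}  (accept∈set)
end set {1,5,6,7} — state 1 in

Answer: ACCEPT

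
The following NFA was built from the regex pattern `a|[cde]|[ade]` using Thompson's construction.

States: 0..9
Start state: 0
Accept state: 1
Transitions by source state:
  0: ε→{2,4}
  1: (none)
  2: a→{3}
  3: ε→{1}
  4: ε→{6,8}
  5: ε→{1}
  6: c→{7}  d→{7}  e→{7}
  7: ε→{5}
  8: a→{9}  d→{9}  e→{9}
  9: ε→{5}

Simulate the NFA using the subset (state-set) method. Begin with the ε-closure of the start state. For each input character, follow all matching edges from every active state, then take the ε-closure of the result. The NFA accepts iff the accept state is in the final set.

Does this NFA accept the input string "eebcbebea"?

Answer: REJECT

Trace:
S₀ = ε-closure({0}) = {0,2,4,6,8}
'e' @ 1: {1,5,7,9}  ✓accept
'e' @ 2: {}  — no active states
rest 'bcbebea' ignored (set empty)
after full input: {}  (accept=1 not in)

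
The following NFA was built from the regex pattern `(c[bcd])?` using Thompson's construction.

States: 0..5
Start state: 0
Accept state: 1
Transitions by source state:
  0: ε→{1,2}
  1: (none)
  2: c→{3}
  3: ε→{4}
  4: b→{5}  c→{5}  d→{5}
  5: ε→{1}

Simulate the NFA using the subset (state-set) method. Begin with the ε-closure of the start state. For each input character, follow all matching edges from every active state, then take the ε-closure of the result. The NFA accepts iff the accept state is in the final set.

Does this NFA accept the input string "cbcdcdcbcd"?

Answer: REJECT

Trace:
initial (ε-close {0}): {0,1,2}
'c' @ 1: {3,4}
'b' @ 2: {1,5}  [accepting]
'c' @ 3: {}  — dead — no transitions
rest 'dcdcbcd' ignored (set empty)
final: {}; accept 1 not in set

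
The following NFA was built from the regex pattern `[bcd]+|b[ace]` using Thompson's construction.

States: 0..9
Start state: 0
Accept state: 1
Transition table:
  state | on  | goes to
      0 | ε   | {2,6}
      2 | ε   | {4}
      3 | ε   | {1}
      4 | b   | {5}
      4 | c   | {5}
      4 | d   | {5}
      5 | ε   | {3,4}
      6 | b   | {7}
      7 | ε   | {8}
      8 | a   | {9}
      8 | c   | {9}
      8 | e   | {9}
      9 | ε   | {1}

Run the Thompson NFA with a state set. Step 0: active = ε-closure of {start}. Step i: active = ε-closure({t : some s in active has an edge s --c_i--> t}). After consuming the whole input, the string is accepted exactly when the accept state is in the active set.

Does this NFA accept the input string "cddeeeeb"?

Answer: REJECT

Derivation:
start: ε-closure({0}) = {0,2,4,6}
'c' @ 1: {1,3,4,5}  (accept∈set)
'd' @ 2: {1,3,4,5}  (accept∈set)
'd' @ 3: {1,3,4,5}  (accept∈set)
'e' @ 4: {}  — no active states
rest 'eeeb' ignored (set empty)
final: {}; accept 1 not in set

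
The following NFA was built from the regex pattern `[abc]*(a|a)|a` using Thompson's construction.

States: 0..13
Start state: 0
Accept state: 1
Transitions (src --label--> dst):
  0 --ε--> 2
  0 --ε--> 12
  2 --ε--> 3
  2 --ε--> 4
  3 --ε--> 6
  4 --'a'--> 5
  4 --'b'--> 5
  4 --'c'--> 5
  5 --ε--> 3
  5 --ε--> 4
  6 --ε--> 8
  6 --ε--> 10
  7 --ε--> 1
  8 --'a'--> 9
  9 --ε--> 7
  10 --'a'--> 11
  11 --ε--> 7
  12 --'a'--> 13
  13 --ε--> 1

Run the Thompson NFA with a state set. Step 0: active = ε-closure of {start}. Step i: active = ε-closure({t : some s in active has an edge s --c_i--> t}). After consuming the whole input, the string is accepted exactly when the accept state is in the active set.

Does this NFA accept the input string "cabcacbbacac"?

start: ε-closure({0}) = {0,2,3,4,6,8,10,12}
'c' @ 1: {3,4,5,6,8,10}
'a' @ 2: {1,3,4,5,6,7,8,9,10,11}  ✓accept
'b' @ 3: {3,4,5,6,8,10}
'c' @ 4: {3,4,5,6,8,10}
'a' @ 5: {1,3,4,5,6,7,8,9,10,11}  ✓accept
'c' @ 6: {3,4,5,6,8,10}
'b' @ 7: {3,4,5,6,8,10}
'b' @ 8: {3,4,5,6,8,10}
'a' @ 9: {1,3,4,5,6,7,8,9,10,11}  ✓accept
'c' @ 10: {3,4,5,6,8,10}
'a' @ 11: {1,3,4,5,6,7,8,9,10,11}  ✓accept
'c' @ 12: {3,4,5,6,8,10}
final: {3,4,5,6,8,10}; accept 1 not in set

Answer: REJECT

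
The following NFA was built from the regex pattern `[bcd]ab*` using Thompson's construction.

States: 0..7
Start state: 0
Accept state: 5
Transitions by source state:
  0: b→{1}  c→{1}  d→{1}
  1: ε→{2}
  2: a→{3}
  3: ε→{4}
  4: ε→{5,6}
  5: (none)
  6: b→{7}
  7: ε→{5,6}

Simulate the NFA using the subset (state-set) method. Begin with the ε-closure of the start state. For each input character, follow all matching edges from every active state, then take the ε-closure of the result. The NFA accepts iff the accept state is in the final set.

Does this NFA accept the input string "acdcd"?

Answer: REJECT

Steps:
start: ε-closure({0}) = {0}
'a' @ 1: {}  — dead — no transitions
rest 'cdcd' ignored (set empty)
after full input: {}  (accept=5 not in)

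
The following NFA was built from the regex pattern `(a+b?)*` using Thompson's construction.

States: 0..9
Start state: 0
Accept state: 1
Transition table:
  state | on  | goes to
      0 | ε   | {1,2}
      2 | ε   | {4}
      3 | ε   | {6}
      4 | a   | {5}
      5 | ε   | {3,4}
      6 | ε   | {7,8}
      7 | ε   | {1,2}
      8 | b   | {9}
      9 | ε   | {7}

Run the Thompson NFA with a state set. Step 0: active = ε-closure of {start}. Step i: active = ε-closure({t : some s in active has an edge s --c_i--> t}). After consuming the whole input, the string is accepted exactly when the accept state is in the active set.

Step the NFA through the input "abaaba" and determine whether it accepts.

Answer: ACCEPT

Derivation:
S₀ = ε-closure({0}) = {0,1,2,4}
'a' @ 1: {1,2,3,4,5,6,7,8}  [accepting]
'b' @ 2: {1,2,4,7,9}  [accepting]
'a' @ 3: {1,2,3,4,5,6,7,8}  [accepting]
'a' @ 4: {1,2,3,4,5,6,7,8}  [accepting]
'b' @ 5: {1,2,4,7,9}  [accepting]
'a' @ 6: {1,2,3,4,5,6,7,8}  [accepting]
after full input: {1,2,3,4,5,6,7,8}  (accept=1 in)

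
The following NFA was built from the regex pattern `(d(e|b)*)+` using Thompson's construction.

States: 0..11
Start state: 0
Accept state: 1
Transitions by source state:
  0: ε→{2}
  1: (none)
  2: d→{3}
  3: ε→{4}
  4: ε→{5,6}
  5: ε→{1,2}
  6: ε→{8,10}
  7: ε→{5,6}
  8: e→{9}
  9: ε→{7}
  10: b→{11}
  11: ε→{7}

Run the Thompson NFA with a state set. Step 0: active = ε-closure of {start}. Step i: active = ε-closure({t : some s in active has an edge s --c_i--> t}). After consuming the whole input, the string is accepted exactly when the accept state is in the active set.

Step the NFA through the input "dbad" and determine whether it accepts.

initial (ε-close {0}): {0,2}
'd' @ 1: {1,2,3,4,5,6,8,10}  [accepting]
'b' @ 2: {1,2,5,6,7,8,10,11}  [accepting]
'a' @ 3: {}  — no active states
rest 'd' ignored (set empty)
end set {} — state 1 not in

Answer: REJECT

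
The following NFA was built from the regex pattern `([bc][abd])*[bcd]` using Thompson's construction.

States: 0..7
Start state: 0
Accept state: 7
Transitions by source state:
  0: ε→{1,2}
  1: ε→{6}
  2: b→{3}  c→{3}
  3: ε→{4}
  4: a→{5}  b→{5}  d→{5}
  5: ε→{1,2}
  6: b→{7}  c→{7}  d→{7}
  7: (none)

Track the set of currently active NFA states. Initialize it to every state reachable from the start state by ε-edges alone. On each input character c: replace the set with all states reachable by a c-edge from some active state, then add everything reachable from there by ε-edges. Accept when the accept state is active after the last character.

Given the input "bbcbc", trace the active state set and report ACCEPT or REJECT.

initial (ε-close {0}): {0,1,2,6}
'b' @ 1: {3,4,7}  ✓accept
'b' @ 2: {1,2,5,6}
'c' @ 3: {3,4,7}  ✓accept
'b' @ 4: {1,2,5,6}
'c' @ 5: {3,4,7}  ✓accept
after full input: {3,4,7}  (accept=7 in)

Answer: ACCEPT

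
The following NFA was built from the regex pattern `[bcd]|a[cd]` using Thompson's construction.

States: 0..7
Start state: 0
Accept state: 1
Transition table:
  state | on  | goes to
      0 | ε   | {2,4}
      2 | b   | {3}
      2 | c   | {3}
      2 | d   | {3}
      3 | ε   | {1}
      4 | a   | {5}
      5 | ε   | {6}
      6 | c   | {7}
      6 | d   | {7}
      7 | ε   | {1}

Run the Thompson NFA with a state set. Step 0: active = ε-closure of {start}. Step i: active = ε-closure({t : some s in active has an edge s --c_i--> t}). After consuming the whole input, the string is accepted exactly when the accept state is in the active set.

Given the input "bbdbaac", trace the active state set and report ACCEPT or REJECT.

initial (ε-close {0}): {0,2,4}
'b' @ 1: {1,3}  (accept∈set)
'b' @ 2: {}  — no active states
rest 'dbaac' ignored (set empty)
end set {} — state 1 not in

Answer: REJECT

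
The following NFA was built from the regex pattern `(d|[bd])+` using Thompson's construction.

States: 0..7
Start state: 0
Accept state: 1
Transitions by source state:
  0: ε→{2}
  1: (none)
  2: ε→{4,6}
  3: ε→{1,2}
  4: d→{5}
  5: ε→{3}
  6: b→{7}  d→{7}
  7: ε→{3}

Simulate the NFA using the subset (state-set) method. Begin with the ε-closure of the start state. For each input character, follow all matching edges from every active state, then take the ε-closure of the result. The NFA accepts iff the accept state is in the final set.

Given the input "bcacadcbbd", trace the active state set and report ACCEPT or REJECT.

Answer: REJECT

Derivation:
S₀ = ε-closure({0}) = {0,2,4,6}
'b' @ 1: {1,2,3,4,6,7}  ✓accept
'c' @ 2: {}  — dead — no transitions
rest 'acadcbbd' ignored (set empty)
end set {} — state 1 not in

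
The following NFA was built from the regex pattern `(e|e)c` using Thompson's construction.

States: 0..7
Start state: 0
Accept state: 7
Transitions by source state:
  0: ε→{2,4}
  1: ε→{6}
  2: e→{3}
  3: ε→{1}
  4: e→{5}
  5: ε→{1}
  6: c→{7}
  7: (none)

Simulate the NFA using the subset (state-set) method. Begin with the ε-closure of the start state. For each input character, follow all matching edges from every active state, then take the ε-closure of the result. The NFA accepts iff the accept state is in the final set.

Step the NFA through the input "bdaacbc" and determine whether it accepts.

Answer: REJECT

Trace:
initial (ε-close {0}): {0,2,4}
'b' @ 1: {}  — state set empty
rest 'daacbc' ignored (set empty)
end set {} — state 7 not in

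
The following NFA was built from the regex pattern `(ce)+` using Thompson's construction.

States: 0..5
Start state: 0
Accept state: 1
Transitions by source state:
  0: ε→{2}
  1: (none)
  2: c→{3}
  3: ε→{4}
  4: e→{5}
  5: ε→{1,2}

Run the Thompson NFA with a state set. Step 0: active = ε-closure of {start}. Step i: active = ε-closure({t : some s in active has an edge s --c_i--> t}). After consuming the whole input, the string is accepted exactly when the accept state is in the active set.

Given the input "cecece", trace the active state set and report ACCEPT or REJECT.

start: ε-closure({0}) = {0,2}
'c' @ 1: {3,4}
'e' @ 2: {1,2,5}  (accept∈set)
'c' @ 3: {3,4}
'e' @ 4: {1,2,5}  (accept∈set)
'c' @ 5: {3,4}
'e' @ 6: {1,2,5}  (accept∈set)
after full input: {1,2,5}  (accept=1 in)

Answer: ACCEPT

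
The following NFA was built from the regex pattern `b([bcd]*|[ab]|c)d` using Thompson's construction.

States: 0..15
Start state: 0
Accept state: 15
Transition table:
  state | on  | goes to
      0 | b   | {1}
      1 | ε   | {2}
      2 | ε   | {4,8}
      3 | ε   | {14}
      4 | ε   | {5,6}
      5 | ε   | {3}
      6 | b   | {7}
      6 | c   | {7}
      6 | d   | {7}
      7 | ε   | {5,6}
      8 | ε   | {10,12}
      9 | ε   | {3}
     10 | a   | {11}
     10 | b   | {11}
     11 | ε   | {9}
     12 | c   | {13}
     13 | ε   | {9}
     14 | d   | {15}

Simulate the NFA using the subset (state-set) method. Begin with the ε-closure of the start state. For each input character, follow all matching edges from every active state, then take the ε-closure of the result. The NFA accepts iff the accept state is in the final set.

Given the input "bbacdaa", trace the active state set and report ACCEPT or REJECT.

start: ε-closure({0}) = {0}
'b' @ 1: {1,2,3,4,5,6,8,10,12,14}
'b' @ 2: {3,5,6,7,9,11,14}
'a' @ 3: {}  — state set empty
rest 'cdaa' ignored (set empty)
end set {} — state 15 not in

Answer: REJECT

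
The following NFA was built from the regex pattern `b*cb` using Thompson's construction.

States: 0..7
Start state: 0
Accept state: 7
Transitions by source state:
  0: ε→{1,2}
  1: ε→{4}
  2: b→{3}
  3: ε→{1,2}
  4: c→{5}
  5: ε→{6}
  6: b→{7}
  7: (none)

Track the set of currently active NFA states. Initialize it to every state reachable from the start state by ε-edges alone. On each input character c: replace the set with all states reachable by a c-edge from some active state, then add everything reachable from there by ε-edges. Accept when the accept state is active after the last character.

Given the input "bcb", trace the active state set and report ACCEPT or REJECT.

initial (ε-close {0}): {0,1,2,4}
'b' @ 1: {1,2,3,4}
'c' @ 2: {5,6}
'b' @ 3: {7}  ✓accept
end set {7} — state 7 in

Answer: ACCEPT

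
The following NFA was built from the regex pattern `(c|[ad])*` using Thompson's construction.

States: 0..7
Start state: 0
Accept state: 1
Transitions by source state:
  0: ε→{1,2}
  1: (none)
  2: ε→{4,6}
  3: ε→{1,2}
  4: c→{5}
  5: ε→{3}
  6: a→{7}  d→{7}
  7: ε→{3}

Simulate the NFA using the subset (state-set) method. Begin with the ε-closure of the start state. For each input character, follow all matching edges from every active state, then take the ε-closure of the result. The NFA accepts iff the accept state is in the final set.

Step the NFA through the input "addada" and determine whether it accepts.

Answer: ACCEPT

Derivation:
initial (ε-close {0}): {0,1,2,4,6}
'a' @ 1: {1,2,3,4,6,7}  ✓accept
'd' @ 2: {1,2,3,4,6,7}  ✓accept
'd' @ 3: {1,2,3,4,6,7}  ✓accept
'a' @ 4: {1,2,3,4,6,7}  ✓accept
'd' @ 5: {1,2,3,4,6,7}  ✓accept
'a' @ 6: {1,2,3,4,6,7}  ✓accept
end set {1,2,3,4,6,7} — state 1 in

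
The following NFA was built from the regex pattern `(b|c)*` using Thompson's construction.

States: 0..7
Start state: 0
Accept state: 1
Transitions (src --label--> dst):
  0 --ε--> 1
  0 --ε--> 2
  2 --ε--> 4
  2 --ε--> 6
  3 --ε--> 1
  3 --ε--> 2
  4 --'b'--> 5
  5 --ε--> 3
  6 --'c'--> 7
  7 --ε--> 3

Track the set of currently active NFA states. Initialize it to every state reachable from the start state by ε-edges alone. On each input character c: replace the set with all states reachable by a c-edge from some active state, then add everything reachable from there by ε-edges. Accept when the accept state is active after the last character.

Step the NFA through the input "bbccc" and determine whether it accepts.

Answer: ACCEPT

Trace:
start: ε-closure({0}) = {0,1,2,4,6}
'b' @ 1: {1,2,3,4,5,6}  ✓accept
'b' @ 2: {1,2,3,4,5,6}  ✓accept
'c' @ 3: {1,2,3,4,6,7}  ✓accept
'c' @ 4: {1,2,3,4,6,7}  ✓accept
'c' @ 5: {1,2,3,4,6,7}  ✓accept
final: {1,2,3,4,6,7}; accept 1 in set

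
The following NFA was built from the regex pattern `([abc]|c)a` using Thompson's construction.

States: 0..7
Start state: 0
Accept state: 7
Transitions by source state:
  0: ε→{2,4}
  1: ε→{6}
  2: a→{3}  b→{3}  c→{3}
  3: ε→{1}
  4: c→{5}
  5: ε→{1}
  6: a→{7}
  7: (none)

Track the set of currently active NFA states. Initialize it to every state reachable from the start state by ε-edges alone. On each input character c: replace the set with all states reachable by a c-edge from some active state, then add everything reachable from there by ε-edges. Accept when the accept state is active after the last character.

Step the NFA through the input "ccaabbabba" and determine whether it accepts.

Answer: REJECT

Derivation:
initial (ε-close {0}): {0,2,4}
'c' @ 1: {1,3,5,6}
'c' @ 2: {}  — state set empty
rest 'aabbabba' ignored (set empty)
after full input: {}  (accept=7 not in)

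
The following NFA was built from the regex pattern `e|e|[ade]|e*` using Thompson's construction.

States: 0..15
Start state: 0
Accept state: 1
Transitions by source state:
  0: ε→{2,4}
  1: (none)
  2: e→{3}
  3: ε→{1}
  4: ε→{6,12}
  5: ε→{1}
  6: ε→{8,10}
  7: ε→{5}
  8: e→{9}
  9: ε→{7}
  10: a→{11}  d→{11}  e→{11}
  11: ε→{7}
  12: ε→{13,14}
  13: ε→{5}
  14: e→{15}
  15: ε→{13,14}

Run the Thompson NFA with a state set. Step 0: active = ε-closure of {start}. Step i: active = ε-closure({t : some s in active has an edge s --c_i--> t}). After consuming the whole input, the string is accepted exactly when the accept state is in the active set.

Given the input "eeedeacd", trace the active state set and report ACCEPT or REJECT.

S₀ = ε-closure({0}) = {0,1,2,4,5,6,8,10,12,13,14}
'e' @ 1: {1,3,5,7,9,11,13,14,15}  (accept∈set)
'e' @ 2: {1,5,13,14,15}  (accept∈set)
'e' @ 3: {1,5,13,14,15}  (accept∈set)
'd' @ 4: {}  — state set empty
rest 'eacd' ignored (set empty)
final: {}; accept 1 not in set

Answer: REJECT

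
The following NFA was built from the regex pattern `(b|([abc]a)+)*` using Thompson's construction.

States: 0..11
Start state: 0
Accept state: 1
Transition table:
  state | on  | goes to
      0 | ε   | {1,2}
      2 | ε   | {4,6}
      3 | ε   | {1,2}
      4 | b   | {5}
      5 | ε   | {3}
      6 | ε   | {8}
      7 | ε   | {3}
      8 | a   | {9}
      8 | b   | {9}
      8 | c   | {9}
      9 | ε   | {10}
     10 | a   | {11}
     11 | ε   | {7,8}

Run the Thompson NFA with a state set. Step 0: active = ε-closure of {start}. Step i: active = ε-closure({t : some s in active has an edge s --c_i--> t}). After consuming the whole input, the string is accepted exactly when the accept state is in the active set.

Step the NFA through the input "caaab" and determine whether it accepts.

initial (ε-close {0}): {0,1,2,4,6,8}
'c' @ 1: {9,10}
'a' @ 2: {1,2,3,4,6,7,8,11}  (accept∈set)
'a' @ 3: {9,10}
'a' @ 4: {1,2,3,4,6,7,8,11}  (accept∈set)
'b' @ 5: {1,2,3,4,5,6,8,9,10}  (accept∈set)
final: {1,2,3,4,5,6,8,9,10}; accept 1 in set

Answer: ACCEPT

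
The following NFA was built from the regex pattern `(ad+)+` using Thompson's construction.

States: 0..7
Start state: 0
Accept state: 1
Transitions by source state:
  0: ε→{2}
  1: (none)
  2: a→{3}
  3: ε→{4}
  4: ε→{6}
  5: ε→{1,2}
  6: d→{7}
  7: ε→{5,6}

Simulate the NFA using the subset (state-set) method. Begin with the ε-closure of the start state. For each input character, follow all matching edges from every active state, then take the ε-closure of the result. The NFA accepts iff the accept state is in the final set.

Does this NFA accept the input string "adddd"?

initial (ε-close {0}): {0,2}
'a' @ 1: {3,4,6}
'd' @ 2: {1,2,5,6,7}  ✓accept
'd' @ 3: {1,2,5,6,7}  ✓accept
'd' @ 4: {1,2,5,6,7}  ✓accept
'd' @ 5: {1,2,5,6,7}  ✓accept
end set {1,2,5,6,7} — state 1 in

Answer: ACCEPT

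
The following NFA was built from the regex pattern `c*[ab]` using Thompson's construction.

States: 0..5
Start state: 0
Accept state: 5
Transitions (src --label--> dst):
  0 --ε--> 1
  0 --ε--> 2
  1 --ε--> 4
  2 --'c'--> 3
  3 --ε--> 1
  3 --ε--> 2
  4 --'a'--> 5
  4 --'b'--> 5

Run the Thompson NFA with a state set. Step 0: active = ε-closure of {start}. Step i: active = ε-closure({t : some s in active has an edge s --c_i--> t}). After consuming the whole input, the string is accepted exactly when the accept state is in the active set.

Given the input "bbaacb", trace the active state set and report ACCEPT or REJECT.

start: ε-closure({0}) = {0,1,2,4}
'b' @ 1: {5}  (accept∈set)
'b' @ 2: {}  — dead — no transitions
rest 'aacb' ignored (set empty)
end set {} — state 5 not in

Answer: REJECT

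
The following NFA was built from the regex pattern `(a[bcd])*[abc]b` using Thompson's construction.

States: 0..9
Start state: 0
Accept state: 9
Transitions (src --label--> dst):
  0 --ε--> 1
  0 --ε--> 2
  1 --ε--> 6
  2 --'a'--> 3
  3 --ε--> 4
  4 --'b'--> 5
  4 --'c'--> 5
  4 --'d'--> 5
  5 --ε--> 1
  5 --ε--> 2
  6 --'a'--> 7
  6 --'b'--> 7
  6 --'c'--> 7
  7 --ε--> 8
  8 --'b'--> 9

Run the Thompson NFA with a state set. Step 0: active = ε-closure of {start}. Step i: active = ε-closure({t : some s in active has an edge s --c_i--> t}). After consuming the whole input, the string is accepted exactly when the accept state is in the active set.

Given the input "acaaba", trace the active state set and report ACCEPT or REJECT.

start: ε-closure({0}) = {0,1,2,6}
'a' @ 1: {3,4,7,8}
'c' @ 2: {1,2,5,6}
'a' @ 3: {3,4,7,8}
'a' @ 4: {}  — state set empty
rest 'ba' ignored (set empty)
end set {} — state 9 not in

Answer: REJECT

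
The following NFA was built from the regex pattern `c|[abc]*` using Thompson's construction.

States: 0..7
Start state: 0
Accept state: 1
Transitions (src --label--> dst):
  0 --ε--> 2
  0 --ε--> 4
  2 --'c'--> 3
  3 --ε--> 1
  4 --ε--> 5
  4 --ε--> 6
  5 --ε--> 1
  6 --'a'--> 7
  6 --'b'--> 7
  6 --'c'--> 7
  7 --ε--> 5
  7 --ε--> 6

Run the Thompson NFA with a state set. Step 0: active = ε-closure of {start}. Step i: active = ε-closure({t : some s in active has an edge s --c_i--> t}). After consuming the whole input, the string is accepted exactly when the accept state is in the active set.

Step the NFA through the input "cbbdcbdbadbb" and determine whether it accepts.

Answer: REJECT

Trace:
S₀ = ε-closure({0}) = {0,1,2,4,5,6}
'c' @ 1: {1,3,5,6,7}  [accepting]
'b' @ 2: {1,5,6,7}  [accepting]
'b' @ 3: {1,5,6,7}  [accepting]
'd' @ 4: {}  — no active states
rest 'cbdbadbb' ignored (set empty)
end set {} — state 1 not in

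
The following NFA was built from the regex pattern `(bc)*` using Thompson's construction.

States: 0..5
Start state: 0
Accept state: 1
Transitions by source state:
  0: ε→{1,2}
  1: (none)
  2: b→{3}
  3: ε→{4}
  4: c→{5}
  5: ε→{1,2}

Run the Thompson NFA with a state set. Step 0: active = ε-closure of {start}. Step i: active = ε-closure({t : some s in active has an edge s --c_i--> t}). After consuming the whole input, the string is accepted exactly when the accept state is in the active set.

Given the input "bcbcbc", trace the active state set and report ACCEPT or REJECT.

start: ε-closure({0}) = {0,1,2}
'b' @ 1: {3,4}
'c' @ 2: {1,2,5}  (accept∈set)
'b' @ 3: {3,4}
'c' @ 4: {1,2,5}  (accept∈set)
'b' @ 5: {3,4}
'c' @ 6: {1,2,5}  (accept∈set)
after full input: {1,2,5}  (accept=1 in)

Answer: ACCEPT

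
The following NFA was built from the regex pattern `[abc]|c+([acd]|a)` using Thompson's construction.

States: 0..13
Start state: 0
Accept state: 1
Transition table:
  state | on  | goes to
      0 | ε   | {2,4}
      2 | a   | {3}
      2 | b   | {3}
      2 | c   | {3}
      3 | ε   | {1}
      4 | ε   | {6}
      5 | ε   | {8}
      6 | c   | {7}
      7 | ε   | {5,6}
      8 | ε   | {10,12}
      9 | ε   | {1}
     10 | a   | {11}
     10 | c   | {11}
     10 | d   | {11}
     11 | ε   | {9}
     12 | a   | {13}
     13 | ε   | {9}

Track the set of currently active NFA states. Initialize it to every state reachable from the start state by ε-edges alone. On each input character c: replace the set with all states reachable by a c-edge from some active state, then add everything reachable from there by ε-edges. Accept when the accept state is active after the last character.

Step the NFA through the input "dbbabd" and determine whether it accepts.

start: ε-closure({0}) = {0,2,4,6}
'd' @ 1: {}  — dead — no transitions
rest 'bbabd' ignored (set empty)
after full input: {}  (accept=1 not in)

Answer: REJECT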